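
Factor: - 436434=  -  2^1 *3^1 *72739^1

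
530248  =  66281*8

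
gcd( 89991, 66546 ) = 9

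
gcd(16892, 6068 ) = 164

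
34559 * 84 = 2902956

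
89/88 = 89/88 = 1.01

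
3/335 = 3/335= 0.01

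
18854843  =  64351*293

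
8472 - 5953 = 2519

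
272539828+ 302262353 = 574802181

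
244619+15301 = 259920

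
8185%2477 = 754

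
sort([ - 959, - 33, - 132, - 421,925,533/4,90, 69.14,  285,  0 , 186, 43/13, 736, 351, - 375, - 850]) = [ - 959, - 850,  -  421, - 375 , - 132, - 33,0 , 43/13 , 69.14, 90, 533/4,186,285, 351,  736,  925 ] 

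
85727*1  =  85727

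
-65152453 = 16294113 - 81446566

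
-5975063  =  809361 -6784424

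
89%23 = 20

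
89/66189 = 89/66189 = 0.00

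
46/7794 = 23/3897 = 0.01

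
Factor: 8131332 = 2^2 * 3^1*11^1*229^1*269^1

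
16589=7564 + 9025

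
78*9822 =766116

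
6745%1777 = 1414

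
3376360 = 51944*65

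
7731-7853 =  - 122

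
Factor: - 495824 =-2^4*7^1*19^1*233^1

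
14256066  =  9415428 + 4840638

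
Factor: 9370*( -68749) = -2^1*5^1*937^1*68749^1 = -644178130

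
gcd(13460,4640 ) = 20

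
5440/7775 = 1088/1555 = 0.70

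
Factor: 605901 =3^1*139^1*1453^1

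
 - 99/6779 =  - 1 +6680/6779 = - 0.01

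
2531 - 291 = 2240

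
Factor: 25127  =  25127^1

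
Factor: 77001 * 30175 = 2323505175 = 3^1*5^2*17^1 * 71^1  *25667^1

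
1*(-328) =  - 328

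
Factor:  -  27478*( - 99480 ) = 2^4*3^1*5^1*11^1*829^1*1249^1 = 2733511440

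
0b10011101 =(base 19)85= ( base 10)157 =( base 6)421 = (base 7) 313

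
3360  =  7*480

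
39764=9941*4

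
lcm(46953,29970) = 1408590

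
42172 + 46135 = 88307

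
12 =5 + 7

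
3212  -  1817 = 1395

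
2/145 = 2/145 = 0.01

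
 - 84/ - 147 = 4/7=0.57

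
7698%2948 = 1802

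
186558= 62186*3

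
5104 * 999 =5098896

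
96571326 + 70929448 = 167500774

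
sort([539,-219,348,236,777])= [ - 219, 236,348, 539, 777 ] 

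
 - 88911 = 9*(  -  9879)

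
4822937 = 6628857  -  1805920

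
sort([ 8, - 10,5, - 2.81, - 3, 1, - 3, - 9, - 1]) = [ - 10, - 9, - 3, - 3,  -  2.81, - 1, 1,5 , 8] 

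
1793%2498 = 1793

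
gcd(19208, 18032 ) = 392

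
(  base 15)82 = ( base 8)172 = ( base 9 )145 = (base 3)11112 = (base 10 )122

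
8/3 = 8/3 =2.67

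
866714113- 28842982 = 837871131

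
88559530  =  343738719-255179189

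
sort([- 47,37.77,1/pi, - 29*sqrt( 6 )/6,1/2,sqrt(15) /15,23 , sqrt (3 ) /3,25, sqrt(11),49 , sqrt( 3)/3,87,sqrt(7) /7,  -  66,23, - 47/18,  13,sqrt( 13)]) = [ - 66, - 47,- 29*sqrt( 6) /6,-47/18,  sqrt( 15 )/15, 1/pi,sqrt(7) /7,  1/2,sqrt(3)/3,sqrt( 3)/3, sqrt( 11),  sqrt(13 ),  13, 23, 23,25, 37.77,49,  87] 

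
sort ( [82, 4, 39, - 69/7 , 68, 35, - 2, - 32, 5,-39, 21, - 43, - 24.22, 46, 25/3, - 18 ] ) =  [ - 43,-39, - 32, - 24.22, - 18, - 69/7,-2,4,  5,  25/3, 21, 35, 39, 46, 68,  82]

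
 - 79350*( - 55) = 4364250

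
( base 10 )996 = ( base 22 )216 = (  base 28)17G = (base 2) 1111100100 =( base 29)15a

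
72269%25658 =20953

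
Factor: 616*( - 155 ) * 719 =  - 68650120 = - 2^3 * 5^1*7^1*11^1*31^1 * 719^1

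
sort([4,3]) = [3, 4 ]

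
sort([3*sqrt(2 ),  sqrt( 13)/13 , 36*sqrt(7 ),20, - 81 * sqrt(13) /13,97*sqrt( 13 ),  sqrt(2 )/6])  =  [ - 81*sqrt( 13 )/13, sqrt ( 2 )/6,  sqrt( 13 )/13,  3 *sqrt(2), 20,36*sqrt(7 ) , 97*sqrt( 13 ) ]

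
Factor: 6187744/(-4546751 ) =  - 2^5*11^( - 1)*107^(-1)*3863^(  -  1 )*193367^1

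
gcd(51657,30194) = 1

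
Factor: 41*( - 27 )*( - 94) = 2^1*3^3*41^1*47^1 = 104058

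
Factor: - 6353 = - 6353^1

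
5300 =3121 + 2179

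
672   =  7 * 96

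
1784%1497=287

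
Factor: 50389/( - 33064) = -2^(-3) * 41^1 *1229^1 * 4133^(  -  1 )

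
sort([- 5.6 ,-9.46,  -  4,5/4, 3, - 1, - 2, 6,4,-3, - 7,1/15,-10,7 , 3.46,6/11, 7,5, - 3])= [ - 10, - 9.46, - 7 , - 5.6, - 4,-3, - 3, - 2, - 1,1/15,6/11,5/4,3,3.46,4,  5,6,  7 , 7]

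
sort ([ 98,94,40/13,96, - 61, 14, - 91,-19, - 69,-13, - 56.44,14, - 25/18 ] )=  [ - 91, - 69, - 61, - 56.44 , - 19, - 13, - 25/18,40/13,  14,14, 94,96, 98 ]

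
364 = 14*26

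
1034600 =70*14780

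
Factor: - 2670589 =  - 2670589^1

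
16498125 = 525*31425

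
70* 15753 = 1102710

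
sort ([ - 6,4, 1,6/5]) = [ - 6,1, 6/5, 4] 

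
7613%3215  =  1183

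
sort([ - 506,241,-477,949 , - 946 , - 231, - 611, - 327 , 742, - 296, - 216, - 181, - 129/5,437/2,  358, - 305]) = [ - 946, - 611,-506,  -  477, - 327 ,-305, - 296 ,-231, - 216, - 181, - 129/5,  437/2,241,358,  742,949] 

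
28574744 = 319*89576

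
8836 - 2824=6012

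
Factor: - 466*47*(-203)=2^1*7^1 * 29^1*47^1*233^1=4446106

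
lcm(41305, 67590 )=743490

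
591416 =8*73927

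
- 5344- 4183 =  - 9527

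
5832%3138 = 2694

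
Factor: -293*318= -2^1*3^1*53^1* 293^1 =- 93174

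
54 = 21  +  33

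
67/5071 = 67/5071=0.01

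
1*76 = 76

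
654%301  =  52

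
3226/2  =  1613= 1613.00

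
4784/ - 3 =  - 4784/3 = - 1594.67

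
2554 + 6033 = 8587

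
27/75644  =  27/75644 = 0.00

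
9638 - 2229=7409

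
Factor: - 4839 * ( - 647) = 3^1*647^1*1613^1  =  3130833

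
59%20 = 19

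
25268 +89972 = 115240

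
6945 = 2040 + 4905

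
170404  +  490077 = 660481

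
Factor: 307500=2^2*3^1*5^4*41^1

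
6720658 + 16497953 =23218611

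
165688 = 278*596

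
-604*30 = -18120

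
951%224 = 55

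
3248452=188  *17279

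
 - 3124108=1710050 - 4834158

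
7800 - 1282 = 6518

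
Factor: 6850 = 2^1*5^2*137^1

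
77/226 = 77/226 =0.34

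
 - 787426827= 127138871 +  - 914565698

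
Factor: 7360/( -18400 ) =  - 2/5  =  - 2^1*5^( - 1 )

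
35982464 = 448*80318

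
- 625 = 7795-8420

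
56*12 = 672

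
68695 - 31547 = 37148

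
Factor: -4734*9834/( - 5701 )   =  46554156/5701  =  2^2*3^3*11^1*149^1* 263^1*5701^( - 1)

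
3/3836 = 3/3836 = 0.00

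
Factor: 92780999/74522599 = 23^ (  -  1)*4733^1*19603^1*3240113^(  -  1) 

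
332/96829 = 332/96829 = 0.00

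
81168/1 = 81168=81168.00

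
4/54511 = 4/54511  =  0.00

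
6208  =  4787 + 1421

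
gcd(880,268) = 4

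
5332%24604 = 5332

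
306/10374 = 51/1729 = 0.03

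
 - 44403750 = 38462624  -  82866374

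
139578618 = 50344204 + 89234414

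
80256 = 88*912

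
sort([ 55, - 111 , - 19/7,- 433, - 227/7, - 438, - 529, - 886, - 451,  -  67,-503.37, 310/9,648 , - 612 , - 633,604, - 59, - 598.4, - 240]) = [  -  886,- 633, - 612,-598.4, -529, - 503.37, -451, - 438, - 433, - 240,- 111, - 67, - 59, - 227/7,- 19/7,310/9, 55, 604, 648]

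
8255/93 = 88 + 71/93 =88.76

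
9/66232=9/66232=0.00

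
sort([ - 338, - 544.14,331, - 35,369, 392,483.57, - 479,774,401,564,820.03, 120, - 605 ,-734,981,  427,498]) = [ - 734, -605 , - 544.14, -479, - 338,- 35,120,331,369, 392,401,427, 483.57,498,564,774,820.03,981 ] 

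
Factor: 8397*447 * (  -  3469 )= - 13020749271 = - 3^4*149^1*311^1*3469^1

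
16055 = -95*( - 169 ) 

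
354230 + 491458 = 845688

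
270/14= 19 + 2/7 = 19.29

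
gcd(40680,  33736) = 8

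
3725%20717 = 3725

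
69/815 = 69/815 = 0.08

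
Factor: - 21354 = -2^1*3^1 * 3559^1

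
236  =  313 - 77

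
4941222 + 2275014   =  7216236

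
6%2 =0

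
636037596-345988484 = 290049112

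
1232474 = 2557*482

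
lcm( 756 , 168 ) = 1512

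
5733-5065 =668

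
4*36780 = 147120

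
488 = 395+93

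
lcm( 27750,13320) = 333000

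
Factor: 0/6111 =0^1 =0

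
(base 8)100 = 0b1000000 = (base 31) 22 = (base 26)2c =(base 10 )64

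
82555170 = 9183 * 8990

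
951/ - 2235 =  -1 + 428/745 = - 0.43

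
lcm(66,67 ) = 4422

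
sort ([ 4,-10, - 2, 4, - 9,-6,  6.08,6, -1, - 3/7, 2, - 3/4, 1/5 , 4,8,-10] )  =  [ - 10, - 10, - 9, - 6, -2, - 1, - 3/4,- 3/7,1/5,2,4,  4 , 4,6, 6.08, 8] 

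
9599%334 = 247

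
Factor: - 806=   -  2^1*13^1 * 31^1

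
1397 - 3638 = - 2241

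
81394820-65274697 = 16120123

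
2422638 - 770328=1652310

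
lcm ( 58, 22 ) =638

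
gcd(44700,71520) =8940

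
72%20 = 12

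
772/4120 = 193/1030=0.19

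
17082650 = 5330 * 3205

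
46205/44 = 1050 + 5/44 = 1050.11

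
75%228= 75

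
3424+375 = 3799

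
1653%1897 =1653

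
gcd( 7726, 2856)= 2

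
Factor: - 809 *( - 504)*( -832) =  - 339236352 = - 2^9*3^2 * 7^1  *13^1*809^1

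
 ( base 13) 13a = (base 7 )431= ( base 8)332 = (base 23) 9b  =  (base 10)218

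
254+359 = 613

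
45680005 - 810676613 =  - 764996608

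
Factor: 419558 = 2^1*19^1*61^1*181^1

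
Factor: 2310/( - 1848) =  - 5/4 = - 2^( - 2)*5^1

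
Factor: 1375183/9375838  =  2^ ( - 1 ) *43^1*31981^1* 4687919^( - 1)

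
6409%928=841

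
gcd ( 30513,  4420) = 1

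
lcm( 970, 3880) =3880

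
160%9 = 7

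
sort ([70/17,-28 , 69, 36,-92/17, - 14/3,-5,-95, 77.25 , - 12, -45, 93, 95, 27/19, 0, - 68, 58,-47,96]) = [-95,-68,-47,-45,-28,-12, - 92/17,- 5, - 14/3, 0, 27/19, 70/17,36, 58,69, 77.25, 93 , 95,96]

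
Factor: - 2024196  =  -2^2 * 3^1*37^1* 47^1*97^1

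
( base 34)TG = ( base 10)1002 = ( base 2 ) 1111101010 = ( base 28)17M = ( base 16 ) 3ea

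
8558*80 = 684640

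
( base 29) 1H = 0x2E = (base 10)46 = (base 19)28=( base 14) 34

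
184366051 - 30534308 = 153831743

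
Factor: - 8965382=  -2^1*277^1*16183^1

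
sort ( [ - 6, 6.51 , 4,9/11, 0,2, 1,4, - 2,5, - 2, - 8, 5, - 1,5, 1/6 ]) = [ - 8 ,  -  6, - 2, - 2, - 1,0, 1/6,9/11,1 , 2,4,4,5  ,  5,5,6.51]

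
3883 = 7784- 3901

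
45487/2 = 45487/2 = 22743.50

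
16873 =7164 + 9709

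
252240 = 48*5255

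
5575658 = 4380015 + 1195643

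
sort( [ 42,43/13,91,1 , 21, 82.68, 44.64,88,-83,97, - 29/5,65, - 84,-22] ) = [-84,  -  83,-22,-29/5,1, 43/13,  21,42,44.64 , 65,82.68,88, 91, 97] 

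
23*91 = 2093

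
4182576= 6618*632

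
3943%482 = 87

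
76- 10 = 66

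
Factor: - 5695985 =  -5^1*1139197^1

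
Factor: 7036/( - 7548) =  - 1759/1887 = - 3^( - 1 )*17^( -1 )*37^( - 1)*1759^1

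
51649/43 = 51649/43 = 1201.14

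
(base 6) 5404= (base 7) 3403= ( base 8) 2314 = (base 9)1614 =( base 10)1228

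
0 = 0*2209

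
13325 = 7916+5409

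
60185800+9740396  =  69926196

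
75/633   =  25/211 = 0.12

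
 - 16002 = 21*( - 762)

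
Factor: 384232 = 2^3*48029^1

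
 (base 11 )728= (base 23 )1f3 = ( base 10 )877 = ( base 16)36d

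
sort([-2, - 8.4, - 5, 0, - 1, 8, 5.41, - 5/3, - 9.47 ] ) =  [ - 9.47,- 8.4, - 5, - 2,- 5/3,- 1, 0,5.41, 8 ]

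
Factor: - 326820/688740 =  - 419/883 = - 419^1*883^( - 1) 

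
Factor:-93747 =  - 3^1*31249^1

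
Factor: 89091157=1153^1*77269^1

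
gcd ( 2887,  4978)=1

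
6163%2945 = 273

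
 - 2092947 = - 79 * 26493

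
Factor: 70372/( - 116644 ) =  - 11^( - 2)*73^1 =- 73/121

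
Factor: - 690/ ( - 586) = 3^1*5^1*23^1*293^( - 1) = 345/293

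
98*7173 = 702954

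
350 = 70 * 5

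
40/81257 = 40/81257 = 0.00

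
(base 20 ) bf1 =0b1001001011101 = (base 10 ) 4701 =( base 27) 6C3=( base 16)125d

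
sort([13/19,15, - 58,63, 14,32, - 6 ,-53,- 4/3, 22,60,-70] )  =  [  -  70, - 58 , - 53, - 6 ,- 4/3,13/19 , 14,15,22, 32,60,63]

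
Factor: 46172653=131^1*352463^1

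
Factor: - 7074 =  - 2^1*3^3*131^1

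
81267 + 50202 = 131469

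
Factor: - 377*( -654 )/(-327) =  - 754 = -2^1*13^1*29^1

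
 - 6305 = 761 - 7066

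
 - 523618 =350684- 874302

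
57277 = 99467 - 42190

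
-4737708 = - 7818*606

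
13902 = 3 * 4634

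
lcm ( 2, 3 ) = 6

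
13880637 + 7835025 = 21715662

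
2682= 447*6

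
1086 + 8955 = 10041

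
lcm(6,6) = 6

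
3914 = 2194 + 1720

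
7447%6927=520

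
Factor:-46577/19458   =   - 2^( - 1)*3^(-2 )*23^( - 1)*991^1=- 991/414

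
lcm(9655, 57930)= 57930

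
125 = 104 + 21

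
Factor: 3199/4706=2^( - 1 )*7^1*13^( - 1)*181^(  -  1)*457^1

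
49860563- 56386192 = -6525629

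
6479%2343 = 1793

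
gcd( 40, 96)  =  8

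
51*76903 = 3922053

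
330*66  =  21780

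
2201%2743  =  2201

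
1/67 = 1/67 = 0.01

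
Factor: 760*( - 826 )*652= - 409299520  =  - 2^6*5^1  *7^1 * 19^1*59^1*163^1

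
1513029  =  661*2289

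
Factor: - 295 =-5^1*59^1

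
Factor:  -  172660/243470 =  - 178/251 =- 2^1*89^1*251^( - 1)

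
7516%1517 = 1448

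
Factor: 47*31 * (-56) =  - 81592 = - 2^3*7^1 * 31^1 *47^1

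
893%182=165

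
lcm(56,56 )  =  56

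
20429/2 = 20429/2  =  10214.50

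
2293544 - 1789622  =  503922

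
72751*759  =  55218009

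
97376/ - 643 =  - 97376/643 = -  151.44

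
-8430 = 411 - 8841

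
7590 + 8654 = 16244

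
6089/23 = 6089/23=264.74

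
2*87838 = 175676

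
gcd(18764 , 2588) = 4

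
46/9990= 23/4995 =0.00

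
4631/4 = 4631/4  =  1157.75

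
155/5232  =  155/5232 = 0.03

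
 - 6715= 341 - 7056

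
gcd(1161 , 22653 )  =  27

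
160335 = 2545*63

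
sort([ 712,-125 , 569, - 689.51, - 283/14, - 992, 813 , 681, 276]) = [ - 992, - 689.51, - 125, - 283/14 , 276,569,  681,712 , 813]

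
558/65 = 558/65=8.58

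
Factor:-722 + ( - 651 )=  - 1373 = - 1373^1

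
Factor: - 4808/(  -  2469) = 2^3*3^( - 1)*601^1*823^( - 1)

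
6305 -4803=1502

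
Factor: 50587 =50587^1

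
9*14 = 126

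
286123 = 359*797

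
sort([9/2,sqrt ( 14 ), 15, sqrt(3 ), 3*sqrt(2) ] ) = [ sqrt( 3),sqrt( 14),3*sqrt(2 ) , 9/2, 15 ] 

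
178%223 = 178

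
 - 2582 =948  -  3530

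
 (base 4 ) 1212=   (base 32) 36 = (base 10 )102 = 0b1100110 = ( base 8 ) 146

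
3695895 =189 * 19555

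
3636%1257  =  1122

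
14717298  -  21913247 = -7195949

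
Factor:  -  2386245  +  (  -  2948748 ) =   -  3^2*37^2*433^1 = - 5334993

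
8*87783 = 702264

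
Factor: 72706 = 2^1*36353^1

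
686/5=137 + 1/5=137.20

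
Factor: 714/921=238/307=2^1*7^1 * 17^1*307^( - 1 )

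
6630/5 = 1326 = 1326.00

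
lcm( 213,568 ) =1704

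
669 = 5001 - 4332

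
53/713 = 53/713 = 0.07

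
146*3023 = 441358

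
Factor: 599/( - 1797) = -1/3=-3^( - 1 ) 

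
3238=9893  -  6655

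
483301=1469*329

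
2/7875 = 2/7875 = 0.00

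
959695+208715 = 1168410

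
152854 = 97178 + 55676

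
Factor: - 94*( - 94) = 2^2*47^2 = 8836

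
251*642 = 161142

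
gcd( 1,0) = 1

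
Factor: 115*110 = 12650 = 2^1*5^2*11^1*23^1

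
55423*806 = 44670938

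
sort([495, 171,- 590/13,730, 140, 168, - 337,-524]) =[ - 524, - 337, - 590/13,  140,168,171, 495,  730 ]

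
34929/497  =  70 + 139/497  =  70.28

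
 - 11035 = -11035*1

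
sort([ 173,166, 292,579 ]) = [ 166,173,292,  579] 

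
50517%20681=9155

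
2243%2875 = 2243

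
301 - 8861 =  - 8560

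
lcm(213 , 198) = 14058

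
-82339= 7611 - 89950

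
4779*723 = 3455217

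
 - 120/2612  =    -  1 + 623/653  =  - 0.05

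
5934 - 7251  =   - 1317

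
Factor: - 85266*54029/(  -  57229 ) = 2^1*3^3*97^1*151^(-1 )*379^ (  -  1 )*557^1*1579^1 = 4606836714/57229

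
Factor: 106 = 2^1*53^1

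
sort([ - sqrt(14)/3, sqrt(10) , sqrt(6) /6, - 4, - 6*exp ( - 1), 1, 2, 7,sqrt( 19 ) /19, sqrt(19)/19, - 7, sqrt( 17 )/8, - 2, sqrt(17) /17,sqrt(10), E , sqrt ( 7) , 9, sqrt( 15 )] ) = [ - 7,  -  4, - 6*exp( - 1), - 2, -sqrt( 14)/3,sqrt( 19)/19, sqrt( 19)/19,  sqrt( 17 ) /17, sqrt( 6)/6, sqrt( 17)/8, 1,  2, sqrt( 7 ),E,sqrt( 10), sqrt ( 10), sqrt(15), 7, 9 ] 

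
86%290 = 86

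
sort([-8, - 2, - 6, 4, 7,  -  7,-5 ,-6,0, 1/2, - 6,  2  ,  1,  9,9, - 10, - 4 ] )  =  [ - 10, - 8, - 7, - 6,- 6,-6,-5, - 4,  -  2 , 0,1/2,1, 2, 4,7,9, 9] 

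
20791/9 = 20791/9 = 2310.11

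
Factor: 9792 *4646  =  2^7 * 3^2*17^1*23^1*101^1 = 45493632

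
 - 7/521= - 1 +514/521 = -  0.01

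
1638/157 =10+68/157= 10.43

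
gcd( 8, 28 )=4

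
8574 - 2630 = 5944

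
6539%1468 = 667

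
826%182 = 98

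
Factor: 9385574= 2^1*11^1*181^1*2357^1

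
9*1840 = 16560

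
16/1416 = 2/177 = 0.01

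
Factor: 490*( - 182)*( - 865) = 77140700 = 2^2*5^2*7^3 * 13^1*173^1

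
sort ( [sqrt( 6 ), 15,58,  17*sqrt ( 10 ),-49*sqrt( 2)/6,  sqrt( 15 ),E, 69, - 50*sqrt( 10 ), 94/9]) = [ - 50*  sqrt( 10 ), - 49*sqrt(2) /6,  sqrt(6 ) , E,  sqrt(15), 94/9, 15,17*sqrt(10) , 58, 69]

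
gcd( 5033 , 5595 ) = 1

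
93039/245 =379 + 184/245 = 379.75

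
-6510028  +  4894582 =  - 1615446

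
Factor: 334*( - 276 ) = -2^3 * 3^1*23^1*167^1  =  - 92184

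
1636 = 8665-7029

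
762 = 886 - 124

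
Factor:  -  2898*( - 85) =246330 = 2^1*3^2*5^1*7^1*17^1*23^1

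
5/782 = 5/782 = 0.01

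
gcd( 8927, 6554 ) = 113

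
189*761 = 143829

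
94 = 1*94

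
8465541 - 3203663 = 5261878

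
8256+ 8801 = 17057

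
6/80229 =2/26743=0.00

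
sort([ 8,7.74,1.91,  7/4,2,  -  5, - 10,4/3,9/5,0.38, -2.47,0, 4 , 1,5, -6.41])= [-10, - 6.41 , - 5,  -  2.47,0, 0.38,1 , 4/3,7/4, 9/5,1.91, 2,4, 5,7.74,8] 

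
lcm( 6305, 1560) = 151320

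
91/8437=7/649 = 0.01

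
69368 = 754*92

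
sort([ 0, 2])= [ 0, 2 ] 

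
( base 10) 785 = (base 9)1062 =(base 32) oh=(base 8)1421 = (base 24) 18h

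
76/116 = 19/29=0.66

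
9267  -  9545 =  - 278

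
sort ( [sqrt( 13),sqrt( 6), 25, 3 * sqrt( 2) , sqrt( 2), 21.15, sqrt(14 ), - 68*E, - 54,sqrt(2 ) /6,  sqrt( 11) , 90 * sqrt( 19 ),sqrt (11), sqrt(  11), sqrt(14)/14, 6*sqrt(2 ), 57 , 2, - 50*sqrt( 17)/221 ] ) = [- 68*E, - 54 , - 50*sqrt( 17 ) /221 , sqrt( 2 ) /6 , sqrt( 14 ) /14 , sqrt(2),2,sqrt(6 ),  sqrt( 11), sqrt(11), sqrt( 11 ), sqrt( 13) , sqrt(14 ),  3 * sqrt( 2), 6*sqrt (2 ),21.15,25,57,90 *sqrt (19)]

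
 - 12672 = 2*( - 6336)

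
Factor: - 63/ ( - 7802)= 2^( - 1 )*3^2*7^1*47^ ( - 1)*83^( - 1)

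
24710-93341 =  - 68631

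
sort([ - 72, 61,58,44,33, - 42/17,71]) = [-72 , - 42/17, 33,44, 58, 61 , 71]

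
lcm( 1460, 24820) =24820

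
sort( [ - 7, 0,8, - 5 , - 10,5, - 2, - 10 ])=[ - 10, - 10,- 7, - 5, - 2, 0, 5, 8]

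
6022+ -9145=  -3123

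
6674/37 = 180 + 14/37 = 180.38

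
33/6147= 11/2049 =0.01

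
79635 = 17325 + 62310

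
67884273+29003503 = 96887776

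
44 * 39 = 1716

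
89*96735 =8609415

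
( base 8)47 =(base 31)18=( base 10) 39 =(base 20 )1J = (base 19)21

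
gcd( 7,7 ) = 7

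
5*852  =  4260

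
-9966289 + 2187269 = - 7779020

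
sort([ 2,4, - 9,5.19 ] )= [ - 9, 2, 4, 5.19]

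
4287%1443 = 1401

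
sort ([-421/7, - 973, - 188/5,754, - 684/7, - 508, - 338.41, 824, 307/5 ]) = [ - 973, -508,  -  338.41,-684/7, - 421/7, - 188/5, 307/5,754,824]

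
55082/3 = 55082/3 =18360.67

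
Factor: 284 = 2^2*71^1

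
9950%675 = 500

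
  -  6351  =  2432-8783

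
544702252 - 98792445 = 445909807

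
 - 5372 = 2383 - 7755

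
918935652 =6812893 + 912122759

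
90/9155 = 18/1831=0.01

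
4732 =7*676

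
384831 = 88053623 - 87668792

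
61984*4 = 247936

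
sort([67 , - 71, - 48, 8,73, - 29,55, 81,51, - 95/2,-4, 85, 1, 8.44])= [ - 71, - 48, - 95/2 , - 29, - 4, 1,8,8.44,51,  55,67,73,  81,85] 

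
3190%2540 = 650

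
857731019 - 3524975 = 854206044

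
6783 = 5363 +1420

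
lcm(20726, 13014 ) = 559602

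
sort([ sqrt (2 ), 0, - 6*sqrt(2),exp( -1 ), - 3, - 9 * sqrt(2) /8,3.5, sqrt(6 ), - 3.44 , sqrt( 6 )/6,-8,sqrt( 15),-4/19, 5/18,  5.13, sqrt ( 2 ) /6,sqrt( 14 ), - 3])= [ - 6*sqrt(2 ), - 8  ,- 3.44, -3, - 3, - 9*sqrt(2) /8, - 4/19, 0, sqrt( 2 ) /6,5/18,exp( - 1 ),  sqrt( 6 )/6,sqrt(2 ), sqrt(6), 3.5, sqrt(14 ), sqrt(15 ), 5.13 ] 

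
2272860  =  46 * 49410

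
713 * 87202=62175026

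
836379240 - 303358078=533021162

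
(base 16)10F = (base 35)7q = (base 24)b7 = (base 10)271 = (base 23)BI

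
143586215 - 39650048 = 103936167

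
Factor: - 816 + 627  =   - 3^3*7^1 =- 189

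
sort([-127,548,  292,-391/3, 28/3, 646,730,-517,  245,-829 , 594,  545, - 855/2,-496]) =[-829 ,-517,-496, - 855/2, - 391/3,-127 , 28/3,245,292,  545, 548, 594,646, 730]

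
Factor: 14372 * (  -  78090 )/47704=-3^1*5^1*19^1*67^(  -  1 )*89^ ( - 1)*137^1*3593^1=-140288685/5963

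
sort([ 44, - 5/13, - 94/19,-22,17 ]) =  [ - 22,-94/19, - 5/13, 17, 44 ]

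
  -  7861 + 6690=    - 1171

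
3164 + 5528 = 8692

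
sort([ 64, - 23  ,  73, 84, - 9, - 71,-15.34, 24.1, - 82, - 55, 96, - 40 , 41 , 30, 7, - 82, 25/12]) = [ - 82, - 82 , - 71, - 55, -40, -23, - 15.34, - 9,25/12,7, 24.1 , 30, 41, 64, 73,84, 96]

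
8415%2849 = 2717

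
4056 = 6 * 676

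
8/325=8/325 =0.02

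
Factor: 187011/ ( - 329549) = -3^2*1889^1*29959^( - 1) =-17001/29959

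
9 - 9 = 0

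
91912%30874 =30164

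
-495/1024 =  - 1 + 529/1024 = -0.48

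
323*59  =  19057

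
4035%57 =45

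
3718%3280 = 438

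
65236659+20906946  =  86143605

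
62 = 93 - 31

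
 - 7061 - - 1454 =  -5607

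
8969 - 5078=3891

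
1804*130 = 234520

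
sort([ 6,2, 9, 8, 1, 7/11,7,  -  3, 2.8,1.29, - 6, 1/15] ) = [ - 6, -3,1/15 , 7/11,  1, 1.29, 2, 2.8, 6, 7, 8,  9]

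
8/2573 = 8/2573 = 0.00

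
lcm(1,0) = 0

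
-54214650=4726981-58941631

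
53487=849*63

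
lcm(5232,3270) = 26160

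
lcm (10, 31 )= 310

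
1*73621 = 73621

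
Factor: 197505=3^3*5^1*7^1*11^1 * 19^1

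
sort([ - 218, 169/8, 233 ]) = [  -  218, 169/8,233 ]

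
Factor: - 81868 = -2^2 *97^1 * 211^1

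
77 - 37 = 40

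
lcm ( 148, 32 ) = 1184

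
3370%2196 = 1174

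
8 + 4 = 12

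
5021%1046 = 837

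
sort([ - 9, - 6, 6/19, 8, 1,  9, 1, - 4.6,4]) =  [ - 9 ,  -  6, - 4.6,6/19, 1, 1,4,8, 9]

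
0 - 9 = - 9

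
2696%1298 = 100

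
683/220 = 683/220 = 3.10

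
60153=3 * 20051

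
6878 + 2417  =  9295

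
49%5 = 4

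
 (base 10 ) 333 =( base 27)C9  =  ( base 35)9I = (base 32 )ad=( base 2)101001101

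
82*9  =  738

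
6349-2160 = 4189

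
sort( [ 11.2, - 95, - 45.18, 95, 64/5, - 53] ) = [-95, - 53, - 45.18,11.2,64/5,95 ] 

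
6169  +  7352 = 13521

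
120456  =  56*2151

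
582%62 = 24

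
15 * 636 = 9540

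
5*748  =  3740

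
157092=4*39273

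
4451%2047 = 357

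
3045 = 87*35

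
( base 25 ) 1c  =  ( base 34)13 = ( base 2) 100101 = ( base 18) 21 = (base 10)37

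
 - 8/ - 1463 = 8/1463 = 0.01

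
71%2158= 71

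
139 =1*139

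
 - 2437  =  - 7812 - - 5375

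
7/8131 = 7/8131 = 0.00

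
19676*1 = 19676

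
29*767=22243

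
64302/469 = 9186/67 = 137.10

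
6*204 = 1224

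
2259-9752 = -7493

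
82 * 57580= 4721560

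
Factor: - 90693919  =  -37^1*211^1*11617^1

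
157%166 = 157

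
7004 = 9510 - 2506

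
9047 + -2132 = 6915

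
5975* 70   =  418250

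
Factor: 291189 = 3^1*29^1*3347^1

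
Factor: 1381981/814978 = 2^(-1)*17^1*81293^1*407489^(  -  1)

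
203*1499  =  304297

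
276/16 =69/4  =  17.25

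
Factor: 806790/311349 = 268930/103783 = 2^1*5^1*67^ ( - 1 )*1549^( - 1)*26893^1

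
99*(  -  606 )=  - 59994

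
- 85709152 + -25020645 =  - 110729797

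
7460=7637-177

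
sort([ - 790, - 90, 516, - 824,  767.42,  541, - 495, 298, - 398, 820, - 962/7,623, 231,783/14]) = [ - 824, - 790,-495, - 398, - 962/7, - 90,783/14 , 231 , 298, 516,541, 623, 767.42, 820]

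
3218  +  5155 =8373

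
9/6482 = 9/6482 = 0.00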